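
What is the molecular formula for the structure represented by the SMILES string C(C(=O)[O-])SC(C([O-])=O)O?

[C4H4O5S]2-

Heavy atoms from the SMILES: 4 C, 5 O, 1 S.
Implicit hydrogens by atom environment:
  2 × C: no H
  2 × O: no H
  2 × O (charge -1): no H
  1 × C: 2 H
  1 × C: 1 H
  1 × O: 1 H
  1 × S: no H
  Total hydrogens = 4.
Net charge -2.
Molecular formula: [C4H4O5S]2-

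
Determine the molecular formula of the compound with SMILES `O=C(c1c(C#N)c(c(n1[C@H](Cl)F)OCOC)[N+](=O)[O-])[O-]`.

Heavy atoms from the SMILES: 9 C, 1 Cl, 1 F, 3 N, 6 O.
Implicit hydrogens by atom environment:
  4 × C (aromatic): no H
  4 × O: no H
  2 × C: no H
  2 × O (charge -1): no H
  1 × C: 3 H
  1 × C: 2 H
  1 × C: 1 H
  1 × Cl: no H
  1 × F: no H
  1 × N (aromatic): no H
  1 × N: no H
  1 × N (charge +1): no H
  Total hydrogens = 6.
Net charge -1.
Molecular formula: C9H6ClFN3O6-

C9H6ClFN3O6-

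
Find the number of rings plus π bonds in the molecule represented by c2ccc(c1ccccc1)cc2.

Molecular formula from the SMILES: C12H10.
DoU = (2C + 2 + N − H − X)/2 = (2·12 + 2 + 0 − 10 − 0)/2 = 16/2 = 8.
(Structurally: 2 ring(s) + 6 π bond(s) = 8.)

8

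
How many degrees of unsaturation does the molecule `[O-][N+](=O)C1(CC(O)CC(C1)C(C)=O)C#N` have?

5

Molecular formula from the SMILES: C9H12N2O4.
DoU = (2C + 2 + N − H − X)/2 = (2·9 + 2 + 2 − 12 − 0)/2 = 10/2 = 5.
(Structurally: 1 ring(s) + 4 π bond(s) = 5.)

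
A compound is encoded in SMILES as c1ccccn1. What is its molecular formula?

Heavy atoms from the SMILES: 5 C, 1 N.
Implicit hydrogens by atom environment:
  5 × C (aromatic): 1 H each → 5
  1 × N (aromatic): no H
  Total hydrogens = 5.
Molecular formula: C5H5N

C5H5N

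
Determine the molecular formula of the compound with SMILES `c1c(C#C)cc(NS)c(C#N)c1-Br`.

Heavy atoms from the SMILES: 1 Br, 9 C, 2 N, 1 S.
Implicit hydrogens by atom environment:
  4 × C (aromatic): no H
  2 × C (aromatic): 1 H each → 2
  2 × C: no H
  1 × Br: no H
  1 × C: 1 H
  1 × N: 1 H
  1 × N: no H
  1 × S: 1 H
  Total hydrogens = 5.
Molecular formula: C9H5BrN2S

C9H5BrN2S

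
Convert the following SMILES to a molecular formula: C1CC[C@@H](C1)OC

Heavy atoms from the SMILES: 6 C, 1 O.
Implicit hydrogens by atom environment:
  4 × C: 2 H each → 8
  1 × C: 3 H
  1 × C: 1 H
  1 × O: no H
  Total hydrogens = 12.
Molecular formula: C6H12O

C6H12O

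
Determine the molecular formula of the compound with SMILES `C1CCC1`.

Heavy atoms from the SMILES: 4 C.
Implicit hydrogens by atom environment:
  4 × C: 2 H each → 8
  Total hydrogens = 8.
Molecular formula: C4H8

C4H8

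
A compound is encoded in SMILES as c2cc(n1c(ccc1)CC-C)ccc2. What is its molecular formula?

Heavy atoms from the SMILES: 13 C, 1 N.
Implicit hydrogens by atom environment:
  8 × C (aromatic): 1 H each → 8
  2 × C: 2 H each → 4
  2 × C (aromatic): no H
  1 × C: 3 H
  1 × N (aromatic): no H
  Total hydrogens = 15.
Molecular formula: C13H15N

C13H15N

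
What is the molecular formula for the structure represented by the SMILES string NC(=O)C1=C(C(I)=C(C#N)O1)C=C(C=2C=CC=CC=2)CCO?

Heavy atoms from the SMILES: 16 C, 1 I, 2 N, 3 O.
Implicit hydrogens by atom environment:
  5 × C (aromatic): 1 H each → 5
  5 × C (aromatic): no H
  3 × C: no H
  2 × C: 2 H each → 4
  1 × C: 1 H
  1 × I: no H
  1 × N: 2 H
  1 × N: no H
  1 × O: 1 H
  1 × O (aromatic): no H
  1 × O: no H
  Total hydrogens = 13.
Molecular formula: C16H13IN2O3

C16H13IN2O3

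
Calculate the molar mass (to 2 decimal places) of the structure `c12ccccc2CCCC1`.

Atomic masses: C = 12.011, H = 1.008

Molecular formula: C10H12.
M = 10×12.011 + 12×1.008 = 132.21 g/mol.

132.21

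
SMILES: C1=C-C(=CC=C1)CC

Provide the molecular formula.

C8H10

Heavy atoms from the SMILES: 8 C.
Implicit hydrogens by atom environment:
  5 × C (aromatic): 1 H each → 5
  1 × C: 3 H
  1 × C: 2 H
  1 × C (aromatic): no H
  Total hydrogens = 10.
Molecular formula: C8H10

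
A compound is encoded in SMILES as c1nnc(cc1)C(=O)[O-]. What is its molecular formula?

Heavy atoms from the SMILES: 5 C, 2 N, 2 O.
Implicit hydrogens by atom environment:
  3 × C (aromatic): 1 H each → 3
  2 × N (aromatic): no H
  1 × C (aromatic): no H
  1 × C: no H
  1 × O: no H
  1 × O (charge -1): no H
  Total hydrogens = 3.
Net charge -1.
Molecular formula: C5H3N2O2-

C5H3N2O2-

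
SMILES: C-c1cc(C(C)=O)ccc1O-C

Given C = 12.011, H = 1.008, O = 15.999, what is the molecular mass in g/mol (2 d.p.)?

Molecular formula: C10H12O2.
M = 10×12.011 + 12×1.008 + 2×15.999 = 164.20 g/mol.

164.20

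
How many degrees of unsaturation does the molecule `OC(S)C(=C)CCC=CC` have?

2

Molecular formula from the SMILES: C8H14OS.
DoU = (2C + 2 + N − H − X)/2 = (2·8 + 2 + 0 − 14 − 0)/2 = 4/2 = 2.
(Structurally: 0 ring(s) + 2 π bond(s) = 2.)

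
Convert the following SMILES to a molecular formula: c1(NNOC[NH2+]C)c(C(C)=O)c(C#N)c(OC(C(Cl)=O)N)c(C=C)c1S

C15H19ClN5O4S+

Heavy atoms from the SMILES: 15 C, 1 Cl, 5 N, 4 O, 1 S.
Implicit hydrogens by atom environment:
  6 × C (aromatic): no H
  4 × O: no H
  3 × C: no H
  2 × C: 3 H each → 6
  2 × C: 2 H each → 4
  2 × C: 1 H each → 2
  2 × N: 1 H each → 2
  1 × Cl: no H
  1 × N: 2 H
  1 × N (charge +1): 2 H
  1 × N: no H
  1 × S: 1 H
  Total hydrogens = 19.
Net charge +1.
Molecular formula: C15H19ClN5O4S+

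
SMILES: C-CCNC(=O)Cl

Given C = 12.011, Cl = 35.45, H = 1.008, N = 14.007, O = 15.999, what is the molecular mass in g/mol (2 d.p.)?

121.56

Molecular formula: C4H8ClNO.
M = 4×12.011 + 1×35.45 + 8×1.008 + 1×14.007 + 1×15.999 = 121.56 g/mol.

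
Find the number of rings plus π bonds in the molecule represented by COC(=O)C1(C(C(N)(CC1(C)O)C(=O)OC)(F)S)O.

Molecular formula from the SMILES: C10H16FNO6S.
DoU = (2C + 2 + N − H − X)/2 = (2·10 + 2 + 1 − 16 − 1)/2 = 6/2 = 3.
(Structurally: 1 ring(s) + 2 π bond(s) = 3.)

3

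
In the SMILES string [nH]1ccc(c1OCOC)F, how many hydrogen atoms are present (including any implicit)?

Hydrogens are implicit in SMILES; fill each atom to its normal valence:
  2 × C (aromatic): 1 H each → 2
  2 × C (aromatic): no H
  2 × O: no H
  1 × C: 3 H
  1 × C: 2 H
  1 × F: no H
  1 × N (aromatic): 1 H
  Total hydrogens = 8.

8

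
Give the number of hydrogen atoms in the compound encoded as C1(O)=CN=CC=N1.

Hydrogens are implicit in SMILES; fill each atom to its normal valence:
  3 × C (aromatic): 1 H each → 3
  2 × N (aromatic): no H
  1 × C (aromatic): no H
  1 × O: 1 H
  Total hydrogens = 4.

4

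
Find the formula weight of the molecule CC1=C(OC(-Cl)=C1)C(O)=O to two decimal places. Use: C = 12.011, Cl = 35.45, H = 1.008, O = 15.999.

Molecular formula: C6H5ClO3.
M = 6×12.011 + 1×35.45 + 5×1.008 + 3×15.999 = 160.55 g/mol.

160.55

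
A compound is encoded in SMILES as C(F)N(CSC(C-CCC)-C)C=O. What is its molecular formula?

C9H18FNOS

Heavy atoms from the SMILES: 9 C, 1 F, 1 N, 1 O, 1 S.
Implicit hydrogens by atom environment:
  5 × C: 2 H each → 10
  2 × C: 3 H each → 6
  2 × C: 1 H each → 2
  1 × F: no H
  1 × N: no H
  1 × O: no H
  1 × S: no H
  Total hydrogens = 18.
Molecular formula: C9H18FNOS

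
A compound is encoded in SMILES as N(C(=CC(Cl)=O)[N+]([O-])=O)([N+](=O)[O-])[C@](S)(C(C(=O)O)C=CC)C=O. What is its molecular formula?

C10H10ClN3O8S

Heavy atoms from the SMILES: 10 C, 1 Cl, 3 N, 8 O, 1 S.
Implicit hydrogens by atom environment:
  5 × C: 1 H each → 5
  5 × O: no H
  4 × C: no H
  2 × N (charge +1): no H
  2 × O (charge -1): no H
  1 × C: 3 H
  1 × Cl: no H
  1 × N: no H
  1 × O: 1 H
  1 × S: 1 H
  Total hydrogens = 10.
Molecular formula: C10H10ClN3O8S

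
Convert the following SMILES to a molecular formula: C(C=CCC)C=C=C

C8H12

Heavy atoms from the SMILES: 8 C.
Implicit hydrogens by atom environment:
  3 × C: 2 H each → 6
  3 × C: 1 H each → 3
  1 × C: 3 H
  1 × C: no H
  Total hydrogens = 12.
Molecular formula: C8H12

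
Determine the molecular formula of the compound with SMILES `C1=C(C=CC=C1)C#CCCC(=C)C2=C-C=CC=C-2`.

C18H16

Heavy atoms from the SMILES: 18 C.
Implicit hydrogens by atom environment:
  10 × C (aromatic): 1 H each → 10
  3 × C: 2 H each → 6
  3 × C: no H
  2 × C (aromatic): no H
  Total hydrogens = 16.
Molecular formula: C18H16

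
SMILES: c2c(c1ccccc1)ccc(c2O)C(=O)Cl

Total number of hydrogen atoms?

Hydrogens are implicit in SMILES; fill each atom to its normal valence:
  8 × C (aromatic): 1 H each → 8
  4 × C (aromatic): no H
  1 × C: no H
  1 × Cl: no H
  1 × O: 1 H
  1 × O: no H
  Total hydrogens = 9.

9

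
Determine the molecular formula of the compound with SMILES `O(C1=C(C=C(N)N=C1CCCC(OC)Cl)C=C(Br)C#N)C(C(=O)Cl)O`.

C15H16BrCl2N3O4

Heavy atoms from the SMILES: 1 Br, 15 C, 2 Cl, 3 N, 4 O.
Implicit hydrogens by atom environment:
  4 × C (aromatic): no H
  3 × C: 2 H each → 6
  3 × C: 1 H each → 3
  3 × C: no H
  3 × O: no H
  2 × Cl: no H
  1 × Br: no H
  1 × C: 3 H
  1 × C (aromatic): 1 H
  1 × N: 2 H
  1 × N (aromatic): no H
  1 × N: no H
  1 × O: 1 H
  Total hydrogens = 16.
Molecular formula: C15H16BrCl2N3O4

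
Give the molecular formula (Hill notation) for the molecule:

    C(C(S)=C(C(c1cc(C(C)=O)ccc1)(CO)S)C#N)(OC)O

Heavy atoms from the SMILES: 15 C, 1 N, 4 O, 2 S.
Implicit hydrogens by atom environment:
  5 × C: no H
  4 × C (aromatic): 1 H each → 4
  2 × C: 3 H each → 6
  2 × C (aromatic): no H
  2 × O: 1 H each → 2
  2 × O: no H
  2 × S: 1 H each → 2
  1 × C: 2 H
  1 × C: 1 H
  1 × N: no H
  Total hydrogens = 17.
Molecular formula: C15H17NO4S2

C15H17NO4S2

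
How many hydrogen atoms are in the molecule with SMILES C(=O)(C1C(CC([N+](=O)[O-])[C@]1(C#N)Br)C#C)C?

Hydrogens are implicit in SMILES; fill each atom to its normal valence:
  4 × C: 1 H each → 4
  4 × C: no H
  2 × O: no H
  1 × Br: no H
  1 × C: 3 H
  1 × C: 2 H
  1 × N (charge +1): no H
  1 × N: no H
  1 × O (charge -1): no H
  Total hydrogens = 9.

9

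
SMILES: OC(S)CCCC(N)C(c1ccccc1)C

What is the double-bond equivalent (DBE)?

Molecular formula from the SMILES: C13H21NOS.
DoU = (2C + 2 + N − H − X)/2 = (2·13 + 2 + 1 − 21 − 0)/2 = 8/2 = 4.
(Structurally: 1 ring(s) + 3 π bond(s) = 4.)

4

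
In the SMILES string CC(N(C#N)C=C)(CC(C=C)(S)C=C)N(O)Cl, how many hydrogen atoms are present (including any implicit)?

Hydrogens are implicit in SMILES; fill each atom to its normal valence:
  4 × C: 2 H each → 8
  3 × C: 1 H each → 3
  3 × C: no H
  3 × N: no H
  1 × C: 3 H
  1 × Cl: no H
  1 × O: 1 H
  1 × S: 1 H
  Total hydrogens = 16.

16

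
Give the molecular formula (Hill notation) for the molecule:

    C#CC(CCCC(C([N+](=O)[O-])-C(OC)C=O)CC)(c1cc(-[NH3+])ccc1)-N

C19H28N3O4+

Heavy atoms from the SMILES: 19 C, 3 N, 4 O.
Implicit hydrogens by atom environment:
  5 × C: 1 H each → 5
  4 × C: 2 H each → 8
  4 × C (aromatic): 1 H each → 4
  3 × O: no H
  2 × C: 3 H each → 6
  2 × C: no H
  2 × C (aromatic): no H
  1 × N (charge +1): 3 H
  1 × N: 2 H
  1 × N (charge +1): no H
  1 × O (charge -1): no H
  Total hydrogens = 28.
Net charge +1.
Molecular formula: C19H28N3O4+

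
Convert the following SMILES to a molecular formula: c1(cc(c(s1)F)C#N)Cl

C5HClFNS

Heavy atoms from the SMILES: 5 C, 1 Cl, 1 F, 1 N, 1 S.
Implicit hydrogens by atom environment:
  3 × C (aromatic): no H
  1 × C (aromatic): 1 H
  1 × C: no H
  1 × Cl: no H
  1 × F: no H
  1 × N: no H
  1 × S (aromatic): no H
  Total hydrogens = 1.
Molecular formula: C5HClFNS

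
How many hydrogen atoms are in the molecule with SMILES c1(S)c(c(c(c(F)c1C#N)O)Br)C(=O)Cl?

2

Hydrogens are implicit in SMILES; fill each atom to its normal valence:
  6 × C (aromatic): no H
  2 × C: no H
  1 × Br: no H
  1 × Cl: no H
  1 × F: no H
  1 × N: no H
  1 × O: 1 H
  1 × O: no H
  1 × S: 1 H
  Total hydrogens = 2.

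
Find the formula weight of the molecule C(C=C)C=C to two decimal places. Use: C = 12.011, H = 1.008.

Molecular formula: C5H8.
M = 5×12.011 + 8×1.008 = 68.12 g/mol.

68.12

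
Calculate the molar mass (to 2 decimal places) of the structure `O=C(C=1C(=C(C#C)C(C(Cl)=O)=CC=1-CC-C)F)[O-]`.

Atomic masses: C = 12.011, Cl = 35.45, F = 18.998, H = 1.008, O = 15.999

Molecular formula: C13H9ClFO3-.
M = 13×12.011 + 1×35.45 + 1×18.998 + 9×1.008 + 3×15.999 = 267.66 g/mol.

267.66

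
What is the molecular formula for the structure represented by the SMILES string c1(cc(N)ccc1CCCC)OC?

Heavy atoms from the SMILES: 11 C, 1 N, 1 O.
Implicit hydrogens by atom environment:
  3 × C: 2 H each → 6
  3 × C (aromatic): 1 H each → 3
  3 × C (aromatic): no H
  2 × C: 3 H each → 6
  1 × N: 2 H
  1 × O: no H
  Total hydrogens = 17.
Molecular formula: C11H17NO

C11H17NO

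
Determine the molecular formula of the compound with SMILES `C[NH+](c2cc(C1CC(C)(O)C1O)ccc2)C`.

C13H20NO2+

Heavy atoms from the SMILES: 13 C, 1 N, 2 O.
Implicit hydrogens by atom environment:
  4 × C (aromatic): 1 H each → 4
  3 × C: 3 H each → 9
  2 × C: 1 H each → 2
  2 × C (aromatic): no H
  2 × O: 1 H each → 2
  1 × C: 2 H
  1 × C: no H
  1 × N (charge +1): 1 H
  Total hydrogens = 20.
Net charge +1.
Molecular formula: C13H20NO2+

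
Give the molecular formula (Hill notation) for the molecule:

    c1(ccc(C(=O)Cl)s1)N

Heavy atoms from the SMILES: 5 C, 1 Cl, 1 N, 1 O, 1 S.
Implicit hydrogens by atom environment:
  2 × C (aromatic): 1 H each → 2
  2 × C (aromatic): no H
  1 × C: no H
  1 × Cl: no H
  1 × N: 2 H
  1 × O: no H
  1 × S (aromatic): no H
  Total hydrogens = 4.
Molecular formula: C5H4ClNOS

C5H4ClNOS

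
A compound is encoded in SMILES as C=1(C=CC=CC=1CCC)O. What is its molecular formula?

C9H12O

Heavy atoms from the SMILES: 9 C, 1 O.
Implicit hydrogens by atom environment:
  4 × C (aromatic): 1 H each → 4
  2 × C: 2 H each → 4
  2 × C (aromatic): no H
  1 × C: 3 H
  1 × O: 1 H
  Total hydrogens = 12.
Molecular formula: C9H12O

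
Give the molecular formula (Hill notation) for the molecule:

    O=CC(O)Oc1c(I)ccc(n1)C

Heavy atoms from the SMILES: 8 C, 1 I, 1 N, 3 O.
Implicit hydrogens by atom environment:
  3 × C (aromatic): no H
  2 × C (aromatic): 1 H each → 2
  2 × C: 1 H each → 2
  2 × O: no H
  1 × C: 3 H
  1 × I: no H
  1 × N (aromatic): no H
  1 × O: 1 H
  Total hydrogens = 8.
Molecular formula: C8H8INO3

C8H8INO3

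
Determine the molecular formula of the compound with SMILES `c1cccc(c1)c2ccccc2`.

C12H10

Heavy atoms from the SMILES: 12 C.
Implicit hydrogens by atom environment:
  10 × C (aromatic): 1 H each → 10
  2 × C (aromatic): no H
  Total hydrogens = 10.
Molecular formula: C12H10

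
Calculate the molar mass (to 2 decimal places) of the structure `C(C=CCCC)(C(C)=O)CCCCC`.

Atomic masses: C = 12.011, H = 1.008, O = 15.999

196.33

Molecular formula: C13H24O.
M = 13×12.011 + 24×1.008 + 1×15.999 = 196.33 g/mol.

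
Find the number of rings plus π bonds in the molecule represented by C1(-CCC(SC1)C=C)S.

Molecular formula from the SMILES: C7H12S2.
DoU = (2C + 2 + N − H − X)/2 = (2·7 + 2 + 0 − 12 − 0)/2 = 4/2 = 2.
(Structurally: 1 ring(s) + 1 π bond(s) = 2.)

2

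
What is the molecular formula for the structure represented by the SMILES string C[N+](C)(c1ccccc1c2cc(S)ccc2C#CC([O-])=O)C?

Heavy atoms from the SMILES: 18 C, 1 N, 2 O, 1 S.
Implicit hydrogens by atom environment:
  7 × C (aromatic): 1 H each → 7
  5 × C (aromatic): no H
  3 × C: 3 H each → 9
  3 × C: no H
  1 × N (charge +1): no H
  1 × O: no H
  1 × O (charge -1): no H
  1 × S: 1 H
  Total hydrogens = 17.
Molecular formula: C18H17NO2S

C18H17NO2S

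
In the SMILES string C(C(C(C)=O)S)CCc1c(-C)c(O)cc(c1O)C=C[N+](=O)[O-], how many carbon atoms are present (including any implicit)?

The symbol for carbon appears 15 times in the SMILES. Lowercase c denotes aromatic carbon and counts toward C.

15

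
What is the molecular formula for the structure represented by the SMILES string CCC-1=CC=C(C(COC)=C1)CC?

Heavy atoms from the SMILES: 12 C, 1 O.
Implicit hydrogens by atom environment:
  3 × C: 3 H each → 9
  3 × C: 2 H each → 6
  3 × C (aromatic): 1 H each → 3
  3 × C (aromatic): no H
  1 × O: no H
  Total hydrogens = 18.
Molecular formula: C12H18O

C12H18O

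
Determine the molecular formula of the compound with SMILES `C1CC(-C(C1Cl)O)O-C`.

Heavy atoms from the SMILES: 6 C, 1 Cl, 2 O.
Implicit hydrogens by atom environment:
  3 × C: 1 H each → 3
  2 × C: 2 H each → 4
  1 × C: 3 H
  1 × Cl: no H
  1 × O: 1 H
  1 × O: no H
  Total hydrogens = 11.
Molecular formula: C6H11ClO2

C6H11ClO2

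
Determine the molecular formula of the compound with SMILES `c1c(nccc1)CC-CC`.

Heavy atoms from the SMILES: 9 C, 1 N.
Implicit hydrogens by atom environment:
  4 × C (aromatic): 1 H each → 4
  3 × C: 2 H each → 6
  1 × C: 3 H
  1 × C (aromatic): no H
  1 × N (aromatic): no H
  Total hydrogens = 13.
Molecular formula: C9H13N

C9H13N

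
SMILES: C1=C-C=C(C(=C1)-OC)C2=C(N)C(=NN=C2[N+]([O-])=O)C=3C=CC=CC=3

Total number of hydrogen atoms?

Hydrogens are implicit in SMILES; fill each atom to its normal valence:
  9 × C (aromatic): 1 H each → 9
  7 × C (aromatic): no H
  2 × N (aromatic): no H
  2 × O: no H
  1 × C: 3 H
  1 × N: 2 H
  1 × N (charge +1): no H
  1 × O (charge -1): no H
  Total hydrogens = 14.

14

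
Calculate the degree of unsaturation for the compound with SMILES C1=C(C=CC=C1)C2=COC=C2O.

Molecular formula from the SMILES: C10H8O2.
DoU = (2C + 2 + N − H − X)/2 = (2·10 + 2 + 0 − 8 − 0)/2 = 14/2 = 7.
(Structurally: 2 ring(s) + 5 π bond(s) = 7.)

7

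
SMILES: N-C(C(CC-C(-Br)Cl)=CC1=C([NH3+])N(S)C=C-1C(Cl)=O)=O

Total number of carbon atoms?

11

The symbol for carbon appears 11 times in the SMILES. (Cl is a single chlorine, not C + l.)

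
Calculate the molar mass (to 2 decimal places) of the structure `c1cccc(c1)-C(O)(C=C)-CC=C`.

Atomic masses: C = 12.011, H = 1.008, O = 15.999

Molecular formula: C12H14O.
M = 12×12.011 + 14×1.008 + 1×15.999 = 174.24 g/mol.

174.24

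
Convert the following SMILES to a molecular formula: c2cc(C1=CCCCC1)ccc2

Heavy atoms from the SMILES: 12 C.
Implicit hydrogens by atom environment:
  5 × C (aromatic): 1 H each → 5
  4 × C: 2 H each → 8
  1 × C: 1 H
  1 × C: no H
  1 × C (aromatic): no H
  Total hydrogens = 14.
Molecular formula: C12H14

C12H14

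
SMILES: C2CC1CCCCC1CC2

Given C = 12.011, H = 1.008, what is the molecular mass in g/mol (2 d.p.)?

Molecular formula: C10H18.
M = 10×12.011 + 18×1.008 = 138.25 g/mol.

138.25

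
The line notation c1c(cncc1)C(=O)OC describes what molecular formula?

C7H7NO2

Heavy atoms from the SMILES: 7 C, 1 N, 2 O.
Implicit hydrogens by atom environment:
  4 × C (aromatic): 1 H each → 4
  2 × O: no H
  1 × C: 3 H
  1 × C (aromatic): no H
  1 × C: no H
  1 × N (aromatic): no H
  Total hydrogens = 7.
Molecular formula: C7H7NO2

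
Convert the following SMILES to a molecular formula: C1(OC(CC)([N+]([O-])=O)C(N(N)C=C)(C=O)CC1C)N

Heavy atoms from the SMILES: 11 C, 4 N, 4 O.
Implicit hydrogens by atom environment:
  4 × C: 1 H each → 4
  3 × C: 2 H each → 6
  3 × O: no H
  2 × C: 3 H each → 6
  2 × C: no H
  2 × N: 2 H each → 4
  1 × N: no H
  1 × N (charge +1): no H
  1 × O (charge -1): no H
  Total hydrogens = 20.
Molecular formula: C11H20N4O4

C11H20N4O4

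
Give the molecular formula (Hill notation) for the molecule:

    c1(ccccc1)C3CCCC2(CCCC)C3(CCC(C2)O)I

C20H29IO

Heavy atoms from the SMILES: 20 C, 1 I, 1 O.
Implicit hydrogens by atom environment:
  9 × C: 2 H each → 18
  5 × C (aromatic): 1 H each → 5
  2 × C: 1 H each → 2
  2 × C: no H
  1 × C: 3 H
  1 × C (aromatic): no H
  1 × I: no H
  1 × O: 1 H
  Total hydrogens = 29.
Molecular formula: C20H29IO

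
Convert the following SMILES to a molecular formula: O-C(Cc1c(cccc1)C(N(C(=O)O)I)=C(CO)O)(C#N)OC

Heavy atoms from the SMILES: 14 C, 1 I, 2 N, 6 O.
Implicit hydrogens by atom environment:
  5 × C: no H
  4 × C (aromatic): 1 H each → 4
  4 × O: 1 H each → 4
  2 × C: 2 H each → 4
  2 × C (aromatic): no H
  2 × N: no H
  2 × O: no H
  1 × C: 3 H
  1 × I: no H
  Total hydrogens = 15.
Molecular formula: C14H15IN2O6

C14H15IN2O6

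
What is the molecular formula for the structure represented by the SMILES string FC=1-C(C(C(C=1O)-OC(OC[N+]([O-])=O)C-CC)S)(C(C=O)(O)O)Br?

Heavy atoms from the SMILES: 1 Br, 12 C, 1 F, 1 N, 8 O, 1 S.
Implicit hydrogens by atom environment:
  4 × C: 1 H each → 4
  4 × C: no H
  4 × O: no H
  3 × C: 2 H each → 6
  3 × O: 1 H each → 3
  1 × Br: no H
  1 × C: 3 H
  1 × F: no H
  1 × N (charge +1): no H
  1 × O (charge -1): no H
  1 × S: 1 H
  Total hydrogens = 17.
Molecular formula: C12H17BrFNO8S

C12H17BrFNO8S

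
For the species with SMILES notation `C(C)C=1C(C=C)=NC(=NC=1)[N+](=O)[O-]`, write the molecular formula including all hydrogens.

Heavy atoms from the SMILES: 8 C, 3 N, 2 O.
Implicit hydrogens by atom environment:
  3 × C (aromatic): no H
  2 × C: 2 H each → 4
  2 × N (aromatic): no H
  1 × C: 3 H
  1 × C (aromatic): 1 H
  1 × C: 1 H
  1 × N (charge +1): no H
  1 × O: no H
  1 × O (charge -1): no H
  Total hydrogens = 9.
Molecular formula: C8H9N3O2

C8H9N3O2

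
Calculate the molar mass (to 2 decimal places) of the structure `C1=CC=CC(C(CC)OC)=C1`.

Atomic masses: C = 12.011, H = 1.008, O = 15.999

150.22

Molecular formula: C10H14O.
M = 10×12.011 + 14×1.008 + 1×15.999 = 150.22 g/mol.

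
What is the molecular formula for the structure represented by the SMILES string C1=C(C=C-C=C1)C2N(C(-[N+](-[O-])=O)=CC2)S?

C10H10N2O2S

Heavy atoms from the SMILES: 10 C, 2 N, 2 O, 1 S.
Implicit hydrogens by atom environment:
  5 × C (aromatic): 1 H each → 5
  2 × C: 1 H each → 2
  1 × C: 2 H
  1 × C: no H
  1 × C (aromatic): no H
  1 × N: no H
  1 × N (charge +1): no H
  1 × O: no H
  1 × O (charge -1): no H
  1 × S: 1 H
  Total hydrogens = 10.
Molecular formula: C10H10N2O2S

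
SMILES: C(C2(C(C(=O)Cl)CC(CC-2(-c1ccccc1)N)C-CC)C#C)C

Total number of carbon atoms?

The symbol for carbon appears 20 times in the SMILES. Lowercase c denotes aromatic carbon and counts toward C.

20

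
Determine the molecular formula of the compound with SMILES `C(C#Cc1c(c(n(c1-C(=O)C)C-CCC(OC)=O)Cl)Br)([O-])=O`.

Heavy atoms from the SMILES: 1 Br, 14 C, 1 Cl, 1 N, 5 O.
Implicit hydrogens by atom environment:
  5 × C: no H
  4 × C (aromatic): no H
  4 × O: no H
  3 × C: 2 H each → 6
  2 × C: 3 H each → 6
  1 × Br: no H
  1 × Cl: no H
  1 × N (aromatic): no H
  1 × O (charge -1): no H
  Total hydrogens = 12.
Net charge -1.
Molecular formula: C14H12BrClNO5-

C14H12BrClNO5-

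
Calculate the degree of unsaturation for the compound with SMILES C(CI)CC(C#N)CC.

2

Molecular formula from the SMILES: C7H12IN.
DoU = (2C + 2 + N − H − X)/2 = (2·7 + 2 + 1 − 12 − 1)/2 = 4/2 = 2.
(Structurally: 0 ring(s) + 2 π bond(s) = 2.)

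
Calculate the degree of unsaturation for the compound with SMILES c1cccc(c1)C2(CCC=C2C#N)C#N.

10

Molecular formula from the SMILES: C13H10N2.
DoU = (2C + 2 + N − H − X)/2 = (2·13 + 2 + 2 − 10 − 0)/2 = 20/2 = 10.
(Structurally: 2 ring(s) + 8 π bond(s) = 10.)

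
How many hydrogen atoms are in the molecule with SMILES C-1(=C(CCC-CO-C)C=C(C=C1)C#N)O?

Hydrogens are implicit in SMILES; fill each atom to its normal valence:
  4 × C: 2 H each → 8
  3 × C (aromatic): 1 H each → 3
  3 × C (aromatic): no H
  1 × C: 3 H
  1 × C: no H
  1 × N: no H
  1 × O: 1 H
  1 × O: no H
  Total hydrogens = 15.

15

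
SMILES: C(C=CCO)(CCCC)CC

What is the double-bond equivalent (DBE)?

1

Molecular formula from the SMILES: C10H20O.
DoU = (2C + 2 + N − H − X)/2 = (2·10 + 2 + 0 − 20 − 0)/2 = 2/2 = 1.
(Structurally: 0 ring(s) + 1 π bond(s) = 1.)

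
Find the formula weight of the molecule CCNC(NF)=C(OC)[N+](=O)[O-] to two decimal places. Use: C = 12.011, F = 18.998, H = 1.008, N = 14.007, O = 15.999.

Molecular formula: C5H10FN3O3.
M = 5×12.011 + 1×18.998 + 10×1.008 + 3×14.007 + 3×15.999 = 179.15 g/mol.

179.15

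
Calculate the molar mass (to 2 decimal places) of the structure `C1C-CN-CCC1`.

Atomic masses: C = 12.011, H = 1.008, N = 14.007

Molecular formula: C6H13N.
M = 6×12.011 + 13×1.008 + 1×14.007 = 99.18 g/mol.

99.18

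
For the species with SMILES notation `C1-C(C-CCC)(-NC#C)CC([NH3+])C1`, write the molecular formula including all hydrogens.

C11H21N2+

Heavy atoms from the SMILES: 11 C, 2 N.
Implicit hydrogens by atom environment:
  6 × C: 2 H each → 12
  2 × C: 1 H each → 2
  2 × C: no H
  1 × C: 3 H
  1 × N (charge +1): 3 H
  1 × N: 1 H
  Total hydrogens = 21.
Net charge +1.
Molecular formula: C11H21N2+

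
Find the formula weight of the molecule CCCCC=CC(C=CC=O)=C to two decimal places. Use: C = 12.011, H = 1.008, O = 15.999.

Molecular formula: C11H16O.
M = 11×12.011 + 16×1.008 + 1×15.999 = 164.25 g/mol.

164.25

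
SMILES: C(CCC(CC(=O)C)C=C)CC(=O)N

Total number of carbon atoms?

11

The symbol for carbon appears 11 times in the SMILES.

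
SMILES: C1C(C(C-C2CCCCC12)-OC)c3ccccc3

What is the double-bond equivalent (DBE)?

Molecular formula from the SMILES: C17H24O.
DoU = (2C + 2 + N − H − X)/2 = (2·17 + 2 + 0 − 24 − 0)/2 = 12/2 = 6.
(Structurally: 3 ring(s) + 3 π bond(s) = 6.)

6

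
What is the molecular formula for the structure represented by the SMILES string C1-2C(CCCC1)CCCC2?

C10H18

Heavy atoms from the SMILES: 10 C.
Implicit hydrogens by atom environment:
  8 × C: 2 H each → 16
  2 × C: 1 H each → 2
  Total hydrogens = 18.
Molecular formula: C10H18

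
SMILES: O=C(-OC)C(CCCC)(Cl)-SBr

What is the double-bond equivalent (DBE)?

Molecular formula from the SMILES: C7H12BrClO2S.
DoU = (2C + 2 + N − H − X)/2 = (2·7 + 2 + 0 − 12 − 2)/2 = 2/2 = 1.
(Structurally: 0 ring(s) + 1 π bond(s) = 1.)

1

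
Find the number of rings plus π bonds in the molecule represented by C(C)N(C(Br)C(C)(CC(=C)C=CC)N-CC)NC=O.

3

Molecular formula from the SMILES: C14H26BrN3O.
DoU = (2C + 2 + N − H − X)/2 = (2·14 + 2 + 3 − 26 − 1)/2 = 6/2 = 3.
(Structurally: 0 ring(s) + 3 π bond(s) = 3.)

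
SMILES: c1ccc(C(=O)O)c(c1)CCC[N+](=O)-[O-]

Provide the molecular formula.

Heavy atoms from the SMILES: 10 C, 1 N, 4 O.
Implicit hydrogens by atom environment:
  4 × C (aromatic): 1 H each → 4
  3 × C: 2 H each → 6
  2 × C (aromatic): no H
  2 × O: no H
  1 × C: no H
  1 × N (charge +1): no H
  1 × O: 1 H
  1 × O (charge -1): no H
  Total hydrogens = 11.
Molecular formula: C10H11NO4

C10H11NO4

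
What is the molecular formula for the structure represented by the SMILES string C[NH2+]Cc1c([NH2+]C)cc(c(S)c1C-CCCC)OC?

[C15H28N2OS]2+

Heavy atoms from the SMILES: 15 C, 2 N, 1 O, 1 S.
Implicit hydrogens by atom environment:
  5 × C: 2 H each → 10
  5 × C (aromatic): no H
  4 × C: 3 H each → 12
  2 × N (charge +1): 2 H each → 4
  1 × C (aromatic): 1 H
  1 × O: no H
  1 × S: 1 H
  Total hydrogens = 28.
Net charge +2.
Molecular formula: [C15H28N2OS]2+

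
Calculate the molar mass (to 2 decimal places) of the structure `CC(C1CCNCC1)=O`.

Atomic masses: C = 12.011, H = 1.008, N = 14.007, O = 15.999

127.19

Molecular formula: C7H13NO.
M = 7×12.011 + 13×1.008 + 1×14.007 + 1×15.999 = 127.19 g/mol.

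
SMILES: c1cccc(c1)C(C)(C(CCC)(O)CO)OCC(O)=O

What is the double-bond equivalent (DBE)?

5

Molecular formula from the SMILES: C15H22O5.
DoU = (2C + 2 + N − H − X)/2 = (2·15 + 2 + 0 − 22 − 0)/2 = 10/2 = 5.
(Structurally: 1 ring(s) + 4 π bond(s) = 5.)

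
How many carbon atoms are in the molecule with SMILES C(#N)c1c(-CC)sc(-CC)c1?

9

The symbol for carbon appears 9 times in the SMILES. Lowercase c denotes aromatic carbon and counts toward C.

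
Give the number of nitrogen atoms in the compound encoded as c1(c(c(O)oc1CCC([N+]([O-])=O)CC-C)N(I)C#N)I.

3

The symbol for nitrogen appears 3 times in the SMILES.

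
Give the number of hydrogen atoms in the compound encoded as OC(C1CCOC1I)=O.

Hydrogens are implicit in SMILES; fill each atom to its normal valence:
  2 × C: 2 H each → 4
  2 × C: 1 H each → 2
  2 × O: no H
  1 × C: no H
  1 × I: no H
  1 × O: 1 H
  Total hydrogens = 7.

7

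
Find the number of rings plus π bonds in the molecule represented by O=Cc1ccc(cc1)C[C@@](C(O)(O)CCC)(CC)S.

5

Molecular formula from the SMILES: C15H22O3S.
DoU = (2C + 2 + N − H − X)/2 = (2·15 + 2 + 0 − 22 − 0)/2 = 10/2 = 5.
(Structurally: 1 ring(s) + 4 π bond(s) = 5.)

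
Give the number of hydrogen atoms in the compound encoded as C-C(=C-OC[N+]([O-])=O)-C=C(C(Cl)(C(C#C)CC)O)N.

17

Hydrogens are implicit in SMILES; fill each atom to its normal valence:
  4 × C: 1 H each → 4
  4 × C: no H
  2 × C: 3 H each → 6
  2 × C: 2 H each → 4
  2 × O: no H
  1 × Cl: no H
  1 × N: 2 H
  1 × N (charge +1): no H
  1 × O: 1 H
  1 × O (charge -1): no H
  Total hydrogens = 17.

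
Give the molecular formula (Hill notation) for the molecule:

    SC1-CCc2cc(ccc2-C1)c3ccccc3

C16H16S

Heavy atoms from the SMILES: 16 C, 1 S.
Implicit hydrogens by atom environment:
  8 × C (aromatic): 1 H each → 8
  4 × C (aromatic): no H
  3 × C: 2 H each → 6
  1 × C: 1 H
  1 × S: 1 H
  Total hydrogens = 16.
Molecular formula: C16H16S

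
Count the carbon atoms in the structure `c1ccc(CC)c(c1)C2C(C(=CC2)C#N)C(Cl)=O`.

15

The symbol for carbon appears 15 times in the SMILES. Lowercase c denotes aromatic carbon and counts toward C.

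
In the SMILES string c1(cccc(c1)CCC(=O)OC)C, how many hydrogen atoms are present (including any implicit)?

14

Hydrogens are implicit in SMILES; fill each atom to its normal valence:
  4 × C (aromatic): 1 H each → 4
  2 × C: 3 H each → 6
  2 × C: 2 H each → 4
  2 × C (aromatic): no H
  2 × O: no H
  1 × C: no H
  Total hydrogens = 14.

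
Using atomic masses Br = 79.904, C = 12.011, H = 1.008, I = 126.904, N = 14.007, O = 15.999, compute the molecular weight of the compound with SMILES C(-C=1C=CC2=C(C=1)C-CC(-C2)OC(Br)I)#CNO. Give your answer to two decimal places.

422.06

Molecular formula: C13H13BrINO2.
M = 1×79.904 + 13×12.011 + 13×1.008 + 1×126.904 + 1×14.007 + 2×15.999 = 422.06 g/mol.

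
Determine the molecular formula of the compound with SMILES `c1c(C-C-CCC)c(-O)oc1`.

C9H14O2

Heavy atoms from the SMILES: 9 C, 2 O.
Implicit hydrogens by atom environment:
  4 × C: 2 H each → 8
  2 × C (aromatic): 1 H each → 2
  2 × C (aromatic): no H
  1 × C: 3 H
  1 × O: 1 H
  1 × O (aromatic): no H
  Total hydrogens = 14.
Molecular formula: C9H14O2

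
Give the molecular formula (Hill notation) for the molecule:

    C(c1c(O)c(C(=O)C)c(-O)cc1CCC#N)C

Heavy atoms from the SMILES: 13 C, 1 N, 3 O.
Implicit hydrogens by atom environment:
  5 × C (aromatic): no H
  3 × C: 2 H each → 6
  2 × C: 3 H each → 6
  2 × C: no H
  2 × O: 1 H each → 2
  1 × C (aromatic): 1 H
  1 × N: no H
  1 × O: no H
  Total hydrogens = 15.
Molecular formula: C13H15NO3

C13H15NO3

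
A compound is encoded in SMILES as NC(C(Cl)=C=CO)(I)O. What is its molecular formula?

Heavy atoms from the SMILES: 4 C, 1 Cl, 1 I, 1 N, 2 O.
Implicit hydrogens by atom environment:
  3 × C: no H
  2 × O: 1 H each → 2
  1 × C: 1 H
  1 × Cl: no H
  1 × I: no H
  1 × N: 2 H
  Total hydrogens = 5.
Molecular formula: C4H5ClINO2

C4H5ClINO2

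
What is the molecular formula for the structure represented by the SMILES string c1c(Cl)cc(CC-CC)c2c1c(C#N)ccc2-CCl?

C16H15Cl2N

Heavy atoms from the SMILES: 16 C, 2 Cl, 1 N.
Implicit hydrogens by atom environment:
  6 × C (aromatic): no H
  4 × C: 2 H each → 8
  4 × C (aromatic): 1 H each → 4
  2 × Cl: no H
  1 × C: 3 H
  1 × C: no H
  1 × N: no H
  Total hydrogens = 15.
Molecular formula: C16H15Cl2N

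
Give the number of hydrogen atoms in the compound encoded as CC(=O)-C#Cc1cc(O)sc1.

6

Hydrogens are implicit in SMILES; fill each atom to its normal valence:
  3 × C: no H
  2 × C (aromatic): 1 H each → 2
  2 × C (aromatic): no H
  1 × C: 3 H
  1 × O: 1 H
  1 × O: no H
  1 × S (aromatic): no H
  Total hydrogens = 6.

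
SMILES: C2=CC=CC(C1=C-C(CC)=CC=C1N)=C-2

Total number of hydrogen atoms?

15

Hydrogens are implicit in SMILES; fill each atom to its normal valence:
  8 × C (aromatic): 1 H each → 8
  4 × C (aromatic): no H
  1 × C: 3 H
  1 × C: 2 H
  1 × N: 2 H
  Total hydrogens = 15.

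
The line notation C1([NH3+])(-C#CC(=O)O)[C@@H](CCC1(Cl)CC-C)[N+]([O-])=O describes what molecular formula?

Heavy atoms from the SMILES: 11 C, 1 Cl, 2 N, 4 O.
Implicit hydrogens by atom environment:
  5 × C: no H
  4 × C: 2 H each → 8
  2 × O: no H
  1 × C: 3 H
  1 × C: 1 H
  1 × Cl: no H
  1 × N (charge +1): 3 H
  1 × N (charge +1): no H
  1 × O: 1 H
  1 × O (charge -1): no H
  Total hydrogens = 16.
Net charge +1.
Molecular formula: C11H16ClN2O4+

C11H16ClN2O4+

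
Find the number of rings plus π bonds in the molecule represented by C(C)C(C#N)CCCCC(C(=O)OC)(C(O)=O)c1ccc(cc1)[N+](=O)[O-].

Molecular formula from the SMILES: C18H22N2O6.
DoU = (2C + 2 + N − H − X)/2 = (2·18 + 2 + 2 − 22 − 0)/2 = 18/2 = 9.
(Structurally: 1 ring(s) + 8 π bond(s) = 9.)

9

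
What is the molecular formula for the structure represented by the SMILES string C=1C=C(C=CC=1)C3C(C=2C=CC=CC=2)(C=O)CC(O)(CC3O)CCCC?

Heavy atoms from the SMILES: 23 C, 3 O.
Implicit hydrogens by atom environment:
  10 × C (aromatic): 1 H each → 10
  5 × C: 2 H each → 10
  3 × C: 1 H each → 3
  2 × C: no H
  2 × C (aromatic): no H
  2 × O: 1 H each → 2
  1 × C: 3 H
  1 × O: no H
  Total hydrogens = 28.
Molecular formula: C23H28O3

C23H28O3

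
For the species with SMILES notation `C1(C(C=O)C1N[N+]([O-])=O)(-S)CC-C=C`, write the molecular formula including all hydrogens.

C8H12N2O3S

Heavy atoms from the SMILES: 8 C, 2 N, 3 O, 1 S.
Implicit hydrogens by atom environment:
  4 × C: 1 H each → 4
  3 × C: 2 H each → 6
  2 × O: no H
  1 × C: no H
  1 × N: 1 H
  1 × N (charge +1): no H
  1 × O (charge -1): no H
  1 × S: 1 H
  Total hydrogens = 12.
Molecular formula: C8H12N2O3S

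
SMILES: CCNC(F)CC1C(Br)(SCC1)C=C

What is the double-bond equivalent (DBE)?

2

Molecular formula from the SMILES: C10H17BrFNS.
DoU = (2C + 2 + N − H − X)/2 = (2·10 + 2 + 1 − 17 − 2)/2 = 4/2 = 2.
(Structurally: 1 ring(s) + 1 π bond(s) = 2.)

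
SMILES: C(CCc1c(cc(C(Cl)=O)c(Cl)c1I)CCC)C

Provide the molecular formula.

C14H17Cl2IO

Heavy atoms from the SMILES: 14 C, 2 Cl, 1 I, 1 O.
Implicit hydrogens by atom environment:
  5 × C: 2 H each → 10
  5 × C (aromatic): no H
  2 × C: 3 H each → 6
  2 × Cl: no H
  1 × C (aromatic): 1 H
  1 × C: no H
  1 × I: no H
  1 × O: no H
  Total hydrogens = 17.
Molecular formula: C14H17Cl2IO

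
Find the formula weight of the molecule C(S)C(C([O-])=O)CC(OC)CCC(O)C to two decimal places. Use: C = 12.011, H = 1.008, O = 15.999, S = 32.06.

Molecular formula: C10H19O4S-.
M = 10×12.011 + 19×1.008 + 4×15.999 + 1×32.06 = 235.32 g/mol.

235.32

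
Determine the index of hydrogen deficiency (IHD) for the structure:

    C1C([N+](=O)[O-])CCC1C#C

Molecular formula from the SMILES: C7H9NO2.
DoU = (2C + 2 + N − H − X)/2 = (2·7 + 2 + 1 − 9 − 0)/2 = 8/2 = 4.
(Structurally: 1 ring(s) + 3 π bond(s) = 4.)

4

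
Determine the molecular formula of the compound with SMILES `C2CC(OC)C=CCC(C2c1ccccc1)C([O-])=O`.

C16H19O3-

Heavy atoms from the SMILES: 16 C, 3 O.
Implicit hydrogens by atom environment:
  5 × C: 1 H each → 5
  5 × C (aromatic): 1 H each → 5
  3 × C: 2 H each → 6
  2 × O: no H
  1 × C: 3 H
  1 × C: no H
  1 × C (aromatic): no H
  1 × O (charge -1): no H
  Total hydrogens = 19.
Net charge -1.
Molecular formula: C16H19O3-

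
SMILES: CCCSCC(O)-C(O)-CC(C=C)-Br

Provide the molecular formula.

C10H19BrO2S

Heavy atoms from the SMILES: 1 Br, 10 C, 2 O, 1 S.
Implicit hydrogens by atom environment:
  5 × C: 2 H each → 10
  4 × C: 1 H each → 4
  2 × O: 1 H each → 2
  1 × Br: no H
  1 × C: 3 H
  1 × S: no H
  Total hydrogens = 19.
Molecular formula: C10H19BrO2S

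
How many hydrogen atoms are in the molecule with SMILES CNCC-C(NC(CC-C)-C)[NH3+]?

Hydrogens are implicit in SMILES; fill each atom to its normal valence:
  4 × C: 2 H each → 8
  3 × C: 3 H each → 9
  2 × C: 1 H each → 2
  2 × N: 1 H each → 2
  1 × N (charge +1): 3 H
  Total hydrogens = 24.

24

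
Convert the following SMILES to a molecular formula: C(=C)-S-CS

Heavy atoms from the SMILES: 3 C, 2 S.
Implicit hydrogens by atom environment:
  2 × C: 2 H each → 4
  1 × C: 1 H
  1 × S: 1 H
  1 × S: no H
  Total hydrogens = 6.
Molecular formula: C3H6S2

C3H6S2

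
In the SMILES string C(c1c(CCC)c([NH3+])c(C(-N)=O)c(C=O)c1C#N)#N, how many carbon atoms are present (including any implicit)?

The symbol for carbon appears 13 times in the SMILES. Lowercase c denotes aromatic carbon and counts toward C.

13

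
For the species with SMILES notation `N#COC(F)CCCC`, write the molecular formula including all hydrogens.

C6H10FNO

Heavy atoms from the SMILES: 6 C, 1 F, 1 N, 1 O.
Implicit hydrogens by atom environment:
  3 × C: 2 H each → 6
  1 × C: 3 H
  1 × C: 1 H
  1 × C: no H
  1 × F: no H
  1 × N: no H
  1 × O: no H
  Total hydrogens = 10.
Molecular formula: C6H10FNO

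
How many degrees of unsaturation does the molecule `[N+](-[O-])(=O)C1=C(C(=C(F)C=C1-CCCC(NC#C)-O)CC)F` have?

7

Molecular formula from the SMILES: C14H16F2N2O3.
DoU = (2C + 2 + N − H − X)/2 = (2·14 + 2 + 2 − 16 − 2)/2 = 14/2 = 7.
(Structurally: 1 ring(s) + 6 π bond(s) = 7.)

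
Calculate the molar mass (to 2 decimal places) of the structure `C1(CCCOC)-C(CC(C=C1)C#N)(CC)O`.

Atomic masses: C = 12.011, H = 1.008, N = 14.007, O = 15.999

223.32

Molecular formula: C13H21NO2.
M = 13×12.011 + 21×1.008 + 1×14.007 + 2×15.999 = 223.32 g/mol.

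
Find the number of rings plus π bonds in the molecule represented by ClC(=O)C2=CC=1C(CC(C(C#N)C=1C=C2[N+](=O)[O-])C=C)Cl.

Molecular formula from the SMILES: C14H10Cl2N2O3.
DoU = (2C + 2 + N − H − X)/2 = (2·14 + 2 + 2 − 10 − 2)/2 = 20/2 = 10.
(Structurally: 2 ring(s) + 8 π bond(s) = 10.)

10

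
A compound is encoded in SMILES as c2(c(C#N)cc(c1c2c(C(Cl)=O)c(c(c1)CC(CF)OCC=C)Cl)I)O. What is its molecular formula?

Heavy atoms from the SMILES: 18 C, 2 Cl, 1 F, 1 I, 1 N, 3 O.
Implicit hydrogens by atom environment:
  8 × C (aromatic): no H
  4 × C: 2 H each → 8
  2 × C (aromatic): 1 H each → 2
  2 × C: 1 H each → 2
  2 × C: no H
  2 × Cl: no H
  2 × O: no H
  1 × F: no H
  1 × I: no H
  1 × N: no H
  1 × O: 1 H
  Total hydrogens = 13.
Molecular formula: C18H13Cl2FINO3

C18H13Cl2FINO3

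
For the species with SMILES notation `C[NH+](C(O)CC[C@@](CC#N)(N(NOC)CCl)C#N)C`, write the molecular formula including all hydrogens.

C11H21ClN5O2+

Heavy atoms from the SMILES: 11 C, 1 Cl, 5 N, 2 O.
Implicit hydrogens by atom environment:
  4 × C: 2 H each → 8
  3 × C: 3 H each → 9
  3 × C: no H
  3 × N: no H
  1 × C: 1 H
  1 × Cl: no H
  1 × N (charge +1): 1 H
  1 × N: 1 H
  1 × O: 1 H
  1 × O: no H
  Total hydrogens = 21.
Net charge +1.
Molecular formula: C11H21ClN5O2+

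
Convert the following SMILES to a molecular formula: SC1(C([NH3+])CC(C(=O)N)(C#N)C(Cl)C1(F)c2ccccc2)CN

C15H19ClFN4OS+

Heavy atoms from the SMILES: 15 C, 1 Cl, 1 F, 4 N, 1 O, 1 S.
Implicit hydrogens by atom environment:
  5 × C (aromatic): 1 H each → 5
  5 × C: no H
  2 × C: 2 H each → 4
  2 × C: 1 H each → 2
  2 × N: 2 H each → 4
  1 × C (aromatic): no H
  1 × Cl: no H
  1 × F: no H
  1 × N (charge +1): 3 H
  1 × N: no H
  1 × O: no H
  1 × S: 1 H
  Total hydrogens = 19.
Net charge +1.
Molecular formula: C15H19ClFN4OS+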